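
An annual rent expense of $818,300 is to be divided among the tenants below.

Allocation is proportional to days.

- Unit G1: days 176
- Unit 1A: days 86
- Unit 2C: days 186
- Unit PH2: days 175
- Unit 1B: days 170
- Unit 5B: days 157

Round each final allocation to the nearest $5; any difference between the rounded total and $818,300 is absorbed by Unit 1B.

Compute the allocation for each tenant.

Unit G1: $151,600; Unit 1A: $74,080; Unit 2C: $160,215; Unit PH2: $150,740; Unit 1B: $146,430; Unit 5B: $135,235

Days total: 950.
Raw shares: Unit G1 176/950 × $818,300 = 151,600.84; Unit 1A 86/950 × $818,300 = 74,077.68; Unit 2C 186/950 × $818,300 = 160,214.53; Unit PH2 175/950 × $818,300 = 150,739.47; Unit 1B 170/950 × $818,300 = 146,432.63; Unit 5B 157/950 × $818,300 = 135,234.84.
Rounded to nearest $5: Unit G1 $151,600; Unit 1A $74,080; Unit 2C $160,215; Unit PH2 $150,740; Unit 1B $146,435; Unit 5B $135,235. Sum = $818,305.
Difference $818,300 − $818,305 = −$5 applied to Unit 1B: Unit 1B becomes $146,430.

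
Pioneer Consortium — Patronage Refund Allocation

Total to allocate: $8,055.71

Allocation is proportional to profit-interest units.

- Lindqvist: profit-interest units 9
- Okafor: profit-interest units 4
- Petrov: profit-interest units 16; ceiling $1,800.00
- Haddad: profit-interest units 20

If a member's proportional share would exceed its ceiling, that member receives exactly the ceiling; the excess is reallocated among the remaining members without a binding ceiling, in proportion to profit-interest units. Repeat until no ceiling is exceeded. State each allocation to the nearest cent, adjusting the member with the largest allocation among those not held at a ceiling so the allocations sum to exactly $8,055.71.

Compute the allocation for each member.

Combined profit-interest units = 49.
Proportional shares (ignoring caps): Lindqvist 1,479.6202; Okafor 657.6090; Petrov 2,630.4359; Haddad 3,288.0449.
Capped: Petrov ($1,800.00); remaining pool $6,255.71 reallocated over remaining profit-interest units 33.
Shares after redistribution: Lindqvist 1,706.1027 → $1,706.10; Okafor 758.2679 → $758.27; Haddad 3,791.3394 → $3,791.34.

Lindqvist: $1,706.10; Okafor: $758.27; Petrov: $1,800.00; Haddad: $3,791.34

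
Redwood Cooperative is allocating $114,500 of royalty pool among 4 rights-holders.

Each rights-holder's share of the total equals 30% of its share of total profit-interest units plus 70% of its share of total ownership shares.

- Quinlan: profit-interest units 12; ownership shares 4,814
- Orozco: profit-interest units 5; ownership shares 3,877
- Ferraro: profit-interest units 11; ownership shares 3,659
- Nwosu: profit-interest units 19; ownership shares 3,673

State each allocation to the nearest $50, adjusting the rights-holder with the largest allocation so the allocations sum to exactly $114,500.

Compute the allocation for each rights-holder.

Quinlan: $32,850 · Orozco: $23,050 · Ferraro: $26,350 · Nwosu: $32,250

Totals — profit-interest units 47, ownership shares 16,023.
Blended shares (30% profit-interest units + 70% ownership shares): Quinlan 0.2869; Orozco 0.2013; Ferraro 0.2301; Nwosu 0.2817.
Raw shares: Quinlan 32,850.73; Orozco 23,047.72; Ferraro 26,342.35; Nwosu 32,259.19.
At nearest $50: Quinlan $32,850; Orozco $23,050; Ferraro $26,350; Nwosu $32,250. Sum = $114,500.
Rounded total matches; no reconciliation needed.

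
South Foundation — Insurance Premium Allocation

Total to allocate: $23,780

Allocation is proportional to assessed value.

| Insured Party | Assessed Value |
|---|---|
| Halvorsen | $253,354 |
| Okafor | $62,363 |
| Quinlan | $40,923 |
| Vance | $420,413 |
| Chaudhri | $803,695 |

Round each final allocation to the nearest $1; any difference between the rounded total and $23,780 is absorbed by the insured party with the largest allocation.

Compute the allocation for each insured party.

Sum of assessed value: 1,580,748.
Unrounded shares: Halvorsen 253,354/1,580,748 × $23,780 = 3,811.33; Okafor 62,363/1,580,748 × $23,780 = 938.16; Quinlan 40,923/1,580,748 × $23,780 = 615.63; Vance 420,413/1,580,748 × $23,780 = 6,324.49; Chaudhri 803,695/1,580,748 × $23,780 = 12,090.39.
At nearest $1: Halvorsen $3,811; Okafor $938; Quinlan $616; Vance $6,324; Chaudhri $12,090. Sum = $23,779.
Difference $23,780 − $23,779 = +$1 applied to largest allocation (Chaudhri): Chaudhri becomes $12,091.

Halvorsen: $3,811 · Okafor: $938 · Quinlan: $616 · Vance: $6,324 · Chaudhri: $12,091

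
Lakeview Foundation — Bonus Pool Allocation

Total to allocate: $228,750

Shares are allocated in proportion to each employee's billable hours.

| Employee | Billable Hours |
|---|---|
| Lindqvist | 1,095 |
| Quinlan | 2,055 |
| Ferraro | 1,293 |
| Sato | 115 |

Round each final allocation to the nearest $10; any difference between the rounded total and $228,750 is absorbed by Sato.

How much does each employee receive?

Lindqvist: $54,950 | Quinlan: $103,130 | Ferraro: $64,890 | Sato: $5,780

Sum of billable hours: 4,558.
Unrounded shares: Lindqvist 1,095/4,558 × $228,750 = 54,954.20; Quinlan 2,055/4,558 × $228,750 = 103,133.23; Ferraro 1,293/4,558 × $228,750 = 64,891.13; Sato 115/4,558 × $228,750 = 5,771.45.
Rounded to nearest $10: Lindqvist $54,950; Quinlan $103,130; Ferraro $64,890; Sato $5,770. Sum = $228,740.
Difference $228,750 − $228,740 = +$10 applied to Sato: Sato becomes $5,780.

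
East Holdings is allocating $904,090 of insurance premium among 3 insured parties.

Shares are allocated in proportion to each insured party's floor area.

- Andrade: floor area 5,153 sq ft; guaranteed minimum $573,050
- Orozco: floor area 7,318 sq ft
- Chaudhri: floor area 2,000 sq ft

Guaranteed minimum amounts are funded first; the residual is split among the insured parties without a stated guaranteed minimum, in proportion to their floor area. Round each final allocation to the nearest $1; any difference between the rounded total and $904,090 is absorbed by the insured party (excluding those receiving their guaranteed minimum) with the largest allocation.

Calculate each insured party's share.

Andrade: $573,050 | Orozco: $259,986 | Chaudhri: $71,054

Fund the minimums — Andrade $573,050. Balance $331,040.
Balance split over remaining floor area 9,318: Orozco 259,986.13 → $259,986; Chaudhri 71,053.87 → $71,054.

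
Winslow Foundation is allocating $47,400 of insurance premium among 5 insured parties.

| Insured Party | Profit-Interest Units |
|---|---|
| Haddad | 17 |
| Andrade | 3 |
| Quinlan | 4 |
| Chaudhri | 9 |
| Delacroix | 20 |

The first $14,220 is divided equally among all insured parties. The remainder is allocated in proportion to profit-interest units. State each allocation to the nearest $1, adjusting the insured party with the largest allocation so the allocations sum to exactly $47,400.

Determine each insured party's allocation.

First tranche $14,220 split equally: $2,844 each.
Remainder $33,180 by profit-interest units (total 53): Haddad 10,642.64 → $10,643; Andrade 1,878.11 → $1,878; Quinlan 2,504.15 → $2,504; Chaudhri 5,634.34 → $5,634; Delacroix 12,520.75 → $12,521.
Totals: Haddad $2,844 + $10,643 = $13,487; Andrade $2,844 + $1,878 = $4,722; Quinlan $2,844 + $2,504 = $5,348; Chaudhri $2,844 + $5,634 = $8,478; Delacroix $2,844 + $12,521 = $15,365.

Haddad: $13,487 · Andrade: $4,722 · Quinlan: $5,348 · Chaudhri: $8,478 · Delacroix: $15,365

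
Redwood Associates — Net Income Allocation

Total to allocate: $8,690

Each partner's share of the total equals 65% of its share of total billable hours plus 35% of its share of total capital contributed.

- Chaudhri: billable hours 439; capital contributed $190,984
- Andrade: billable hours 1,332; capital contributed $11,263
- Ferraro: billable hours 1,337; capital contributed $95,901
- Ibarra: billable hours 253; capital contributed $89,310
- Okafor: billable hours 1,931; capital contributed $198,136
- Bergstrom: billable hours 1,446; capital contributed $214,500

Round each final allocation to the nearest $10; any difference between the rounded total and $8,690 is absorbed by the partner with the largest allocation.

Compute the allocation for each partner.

Chaudhri: $1,090 | Andrade: $1,160 | Ferraro: $1,490 | Ibarra: $550 | Okafor: $2,370 | Bergstrom: $2,030

Totals — billable hours 6,738, capital contributed 800,094.
Blended shares (65% billable hours + 35% capital contributed): Chaudhri 0.1259; Andrade 0.1334; Ferraro 0.1709; Ibarra 0.0635; Okafor 0.2730; Bergstrom 0.2333.
Pro-rata amounts: Chaudhri 1,094.03; Andrade 1,159.44; Ferraro 1,485.37; Ibarra 551.60; Okafor 2,371.97; Bergstrom 2,027.60.
After rounding ($10): Chaudhri $1,090; Andrade $1,160; Ferraro $1,490; Ibarra $550; Okafor $2,370; Bergstrom $2,030. Sum = $8,690.
No rounding difference to absorb.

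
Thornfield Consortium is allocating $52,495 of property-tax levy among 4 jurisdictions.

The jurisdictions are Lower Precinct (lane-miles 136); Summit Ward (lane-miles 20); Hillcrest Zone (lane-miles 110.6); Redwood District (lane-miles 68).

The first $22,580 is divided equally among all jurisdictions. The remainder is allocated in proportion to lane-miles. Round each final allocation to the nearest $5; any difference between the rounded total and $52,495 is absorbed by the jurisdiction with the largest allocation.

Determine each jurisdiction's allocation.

Lower Precinct: $17,800 | Summit Ward: $7,435 | Hillcrest Zone: $15,535 | Redwood District: $11,725

$22,580 shared equally gives $5,645 per jurisdiction.
Remainder $29,915 by lane-miles (total 334.6): Lower Precinct 12,159.12 → $12,160; Summit Ward 1,788.11 → $1,790; Hillcrest Zone 9,888.22 → $9,890; Redwood District 6,079.56 → $6,080.
Rounding difference −$5 on remainder applied to Lower Precinct.
Totals: Lower Precinct $5,645 + $12,155 = $17,800; Summit Ward $5,645 + $1,790 = $7,435; Hillcrest Zone $5,645 + $9,890 = $15,535; Redwood District $5,645 + $6,080 = $11,725.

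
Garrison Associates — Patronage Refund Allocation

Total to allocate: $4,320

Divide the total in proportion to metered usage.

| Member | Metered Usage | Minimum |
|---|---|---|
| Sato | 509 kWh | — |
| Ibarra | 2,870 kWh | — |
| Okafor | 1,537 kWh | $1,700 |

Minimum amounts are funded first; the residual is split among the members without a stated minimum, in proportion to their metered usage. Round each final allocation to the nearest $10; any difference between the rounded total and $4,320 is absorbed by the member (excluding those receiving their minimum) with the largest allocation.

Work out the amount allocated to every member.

Minimums first: Okafor $1,700. Balance $2,620.
Balance split over remaining metered usage 3,379: Sato 394.67 → $390; Ibarra 2,225.33 → $2,230.

Sato: $390 | Ibarra: $2,230 | Okafor: $1,700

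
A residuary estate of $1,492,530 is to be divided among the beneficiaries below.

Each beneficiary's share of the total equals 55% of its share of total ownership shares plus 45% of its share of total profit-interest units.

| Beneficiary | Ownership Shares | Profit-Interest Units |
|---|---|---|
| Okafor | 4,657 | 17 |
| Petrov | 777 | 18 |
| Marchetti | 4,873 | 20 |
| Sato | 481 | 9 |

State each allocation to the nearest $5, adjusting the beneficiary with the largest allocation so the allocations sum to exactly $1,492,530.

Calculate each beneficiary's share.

Okafor: $532,770; Petrov: $248,025; Marchetti: $580,685; Sato: $131,050

Totals — ownership shares 10,788, profit-interest units 64.
Composite weights (55% ownership shares + 45% profit-interest units): Okafor 0.3570; Petrov 0.1662; Marchetti 0.3891; Sato 0.0878.
Unrounded shares: Okafor 532,769.17; Petrov 248,022.60; Marchetti 580,688.32; Sato 131,049.91.
After rounding ($5): Okafor $532,770; Petrov $248,025; Marchetti $580,690; Sato $131,050. Sum = $1,492,535.
Difference $1,492,530 − $1,492,535 = −$5 applied to largest allocation (Marchetti): Marchetti becomes $580,685.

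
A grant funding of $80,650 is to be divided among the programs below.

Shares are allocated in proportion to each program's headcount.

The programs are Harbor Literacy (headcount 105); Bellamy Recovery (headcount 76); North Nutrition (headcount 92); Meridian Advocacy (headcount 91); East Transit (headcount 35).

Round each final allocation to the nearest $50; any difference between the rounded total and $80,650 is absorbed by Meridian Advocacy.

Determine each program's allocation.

Sum of headcount: 399.
Pro-rata amounts: Harbor Literacy 105/399 × $80,650 = 21,223.68; Bellamy Recovery 76/399 × $80,650 = 15,361.90; North Nutrition 92/399 × $80,650 = 18,595.99; Meridian Advocacy 91/399 × $80,650 = 18,393.86; East Transit 35/399 × $80,650 = 7,074.56.
After rounding ($50): Harbor Literacy $21,200; Bellamy Recovery $15,350; North Nutrition $18,600; Meridian Advocacy $18,400; East Transit $7,050. Sum = $80,600.
Difference $80,650 − $80,600 = +$50 applied to Meridian Advocacy: Meridian Advocacy becomes $18,450.

Harbor Literacy: $21,200 · Bellamy Recovery: $15,350 · North Nutrition: $18,600 · Meridian Advocacy: $18,450 · East Transit: $7,050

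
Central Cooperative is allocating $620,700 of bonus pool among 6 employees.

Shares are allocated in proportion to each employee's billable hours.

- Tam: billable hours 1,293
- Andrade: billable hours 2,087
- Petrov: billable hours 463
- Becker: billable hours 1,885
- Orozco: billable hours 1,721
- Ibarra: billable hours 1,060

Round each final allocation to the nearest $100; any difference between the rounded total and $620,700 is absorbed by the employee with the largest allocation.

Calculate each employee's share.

Sum of billable hours: 8,509.
Raw shares: Tam 1,293/8,509 × $620,700 = 94,319.56; Andrade 2,087/8,509 × $620,700 = 152,238.91; Petrov 463/8,509 × $620,700 = 33,774.13; Becker 1,885/8,509 × $620,700 = 137,503.76; Orozco 1,721/8,509 × $620,700 = 125,540.57; Ibarra 1,060/8,509 × $620,700 = 77,323.07.
Rounded to nearest $100: Tam $94,300; Andrade $152,200; Petrov $33,800; Becker $137,500; Orozco $125,500; Ibarra $77,300. Sum = $620,600.
Difference $620,700 − $620,600 = +$100 applied to largest allocation (Andrade): Andrade becomes $152,300.

Tam: $94,300 | Andrade: $152,300 | Petrov: $33,800 | Becker: $137,500 | Orozco: $125,500 | Ibarra: $77,300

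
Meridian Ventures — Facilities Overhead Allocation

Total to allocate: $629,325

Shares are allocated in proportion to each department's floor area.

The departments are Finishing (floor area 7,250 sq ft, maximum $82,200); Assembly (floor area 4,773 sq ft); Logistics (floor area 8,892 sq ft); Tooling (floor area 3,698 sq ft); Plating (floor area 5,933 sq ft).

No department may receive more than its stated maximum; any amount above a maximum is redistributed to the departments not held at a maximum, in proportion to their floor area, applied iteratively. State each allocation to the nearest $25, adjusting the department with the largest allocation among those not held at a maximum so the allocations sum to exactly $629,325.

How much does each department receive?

Combined floor area = 30,546.
Unconstrained shares: Finishing 149,368.37; Assembly 98,335.89; Logistics 183,197.73; Tooling 76,188.17; Plating 122,234.83.
Cap binds for Finishing ($82,200); residual $547,125 reallocated over remaining floor area 23,296.
Redistributed shares: Assembly 112,097.68 → $112,100; Logistics 208,835.66 → $208,825; Tooling 86,850.46 → $86,850; Plating 139,341.20 → $139,350.

Finishing: $82,200; Assembly: $112,100; Logistics: $208,825; Tooling: $86,850; Plating: $139,350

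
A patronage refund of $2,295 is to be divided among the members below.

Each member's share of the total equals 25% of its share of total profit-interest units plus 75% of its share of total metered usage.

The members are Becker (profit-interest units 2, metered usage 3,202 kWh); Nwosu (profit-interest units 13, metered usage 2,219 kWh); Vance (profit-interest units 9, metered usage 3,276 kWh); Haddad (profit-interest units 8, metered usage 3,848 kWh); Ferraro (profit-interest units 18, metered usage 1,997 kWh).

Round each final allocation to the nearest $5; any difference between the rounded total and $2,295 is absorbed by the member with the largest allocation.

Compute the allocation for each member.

Becker: $400 · Nwosu: $410 · Vance: $490 · Haddad: $550 · Ferraro: $445

Totals — profit-interest units 50, metered usage 14,542.
Blended shares (25% profit-interest units + 75% metered usage): Becker 0.1751; Nwosu 0.1794; Vance 0.2140; Haddad 0.2385; Ferraro 0.1930.
Unrounded shares: Becker 401.95; Nwosu 411.82; Vance 491.04; Haddad 547.26; Ferraro 442.92.
After rounding ($5): Becker $400; Nwosu $410; Vance $490; Haddad $545; Ferraro $445. Sum = $2,290.
Difference $2,295 − $2,290 = +$5 applied to largest allocation (Haddad): Haddad becomes $550.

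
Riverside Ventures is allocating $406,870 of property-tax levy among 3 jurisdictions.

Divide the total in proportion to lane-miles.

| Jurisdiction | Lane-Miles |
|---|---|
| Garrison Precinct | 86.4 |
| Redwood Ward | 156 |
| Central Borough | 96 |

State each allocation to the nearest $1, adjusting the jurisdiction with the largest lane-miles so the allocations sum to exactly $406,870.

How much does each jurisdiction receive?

Garrison Precinct: $103,882; Redwood Ward: $187,564; Central Borough: $115,424

Total lane-miles = 86.4 + 156 + 96 = 338.4.
Unrounded shares: Garrison Precinct 103,881.70; Redwood Ward 187,564.18; Central Borough 115,424.11.
Rounded to nearest $1: Garrison Precinct $103,882; Redwood Ward $187,564; Central Borough $115,424. Sum = $406,870.
No rounding difference to absorb.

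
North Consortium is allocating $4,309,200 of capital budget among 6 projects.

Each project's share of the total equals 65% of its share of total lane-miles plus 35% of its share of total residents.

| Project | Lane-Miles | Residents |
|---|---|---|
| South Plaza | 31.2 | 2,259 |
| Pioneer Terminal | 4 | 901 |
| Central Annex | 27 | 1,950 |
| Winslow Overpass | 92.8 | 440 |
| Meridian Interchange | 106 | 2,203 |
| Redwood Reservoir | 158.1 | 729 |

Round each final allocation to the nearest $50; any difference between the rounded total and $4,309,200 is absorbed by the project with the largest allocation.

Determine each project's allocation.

South Plaza: $610,200 · Pioneer Terminal: $186,950 · Central Annex: $527,200 · Winslow Overpass: $698,450 · Meridian Interchange: $1,100,150 · Redwood Reservoir: $1,186,250

Totals — lane-miles 419.1, residents 8,482.
Composite weights (65% lane-miles + 35% residents): South Plaza 0.1416; Pioneer Terminal 0.0434; Central Annex 0.1223; Winslow Overpass 0.1621; Meridian Interchange 0.2553; Redwood Reservoir 0.2753.
Unrounded shares: South Plaza 610,201.89; Pioneer Terminal 186,943.88; Central Annex 527,187.36; Winslow Overpass 698,450.47; Meridian Interchange 1,100,156.74; Redwood Reservoir 1,186,259.66.
Rounded to nearest $50: South Plaza $610,200; Pioneer Terminal $186,950; Central Annex $527,200; Winslow Overpass $698,450; Meridian Interchange $1,100,150; Redwood Reservoir $1,186,250. Sum = $4,309,200.
No rounding difference to absorb.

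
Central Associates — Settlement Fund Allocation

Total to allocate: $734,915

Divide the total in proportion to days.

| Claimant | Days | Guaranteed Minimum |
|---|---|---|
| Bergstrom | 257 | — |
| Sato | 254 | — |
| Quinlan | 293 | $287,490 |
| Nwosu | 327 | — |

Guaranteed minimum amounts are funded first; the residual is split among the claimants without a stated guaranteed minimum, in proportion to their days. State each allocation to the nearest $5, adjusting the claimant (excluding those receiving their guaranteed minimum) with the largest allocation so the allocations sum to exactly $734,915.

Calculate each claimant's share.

Guaranteed amounts: Quinlan $287,490. Balance $447,425.
Balance split over remaining days 838: Bergstrom 137,217.45 → $137,215; Sato 135,615.69 → $135,615; Nwosu 174,591.86 → $174,590.
Rounding difference +$5 applied to Nwosu → $174,595.

Bergstrom: $137,215 · Sato: $135,615 · Quinlan: $287,490 · Nwosu: $174,595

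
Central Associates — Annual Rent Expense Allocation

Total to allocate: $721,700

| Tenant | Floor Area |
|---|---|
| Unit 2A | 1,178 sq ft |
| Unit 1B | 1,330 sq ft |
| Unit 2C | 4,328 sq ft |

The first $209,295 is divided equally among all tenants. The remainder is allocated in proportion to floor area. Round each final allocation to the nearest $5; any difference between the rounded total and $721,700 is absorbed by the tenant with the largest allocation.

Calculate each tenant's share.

First tranche $209,295 split equally: $69,765 each.
Remainder $512,405 by floor area (total 6,836): Unit 2A 88,299.16 → $88,300; Unit 1B 99,692.61 → $99,695; Unit 2C 324,413.23 → $324,415.
Rounding difference −$5 on remainder applied to Unit 2C.
Totals: Unit 2A $69,765 + $88,300 = $158,065; Unit 1B $69,765 + $99,695 = $169,460; Unit 2C $69,765 + $324,410 = $394,175.

Unit 2A: $158,065 | Unit 1B: $169,460 | Unit 2C: $394,175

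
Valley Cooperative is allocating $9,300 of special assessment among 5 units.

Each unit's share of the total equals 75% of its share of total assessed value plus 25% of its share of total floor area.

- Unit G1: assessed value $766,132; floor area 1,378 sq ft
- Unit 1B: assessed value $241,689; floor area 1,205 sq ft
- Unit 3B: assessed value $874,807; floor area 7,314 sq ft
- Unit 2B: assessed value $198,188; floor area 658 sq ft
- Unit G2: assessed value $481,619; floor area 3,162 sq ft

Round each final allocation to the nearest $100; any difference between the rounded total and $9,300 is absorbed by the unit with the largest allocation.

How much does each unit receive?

Unit G1: $2,300 · Unit 1B: $900 · Unit 3B: $3,600 · Unit 2B: $700 · Unit G2: $1,800

Assessed value total 2,562,435; floor area total 13,717.
Blended shares (75% assessed value + 25% floor area): Unit G1 0.2494; Unit 1B 0.0927; Unit 3B 0.3893; Unit 2B 0.0700; Unit G2 0.1986.
Proportional shares: Unit G1 2,318.99; Unit 1B 862.13; Unit 3B 3,620.95; Unit 2B 651.00; Unit G2 1,846.93.
At nearest $100: Unit G1 $2,300; Unit 1B $900; Unit 3B $3,600; Unit 2B $700; Unit G2 $1,800. Sum = $9,300.
Rounded total matches; no reconciliation needed.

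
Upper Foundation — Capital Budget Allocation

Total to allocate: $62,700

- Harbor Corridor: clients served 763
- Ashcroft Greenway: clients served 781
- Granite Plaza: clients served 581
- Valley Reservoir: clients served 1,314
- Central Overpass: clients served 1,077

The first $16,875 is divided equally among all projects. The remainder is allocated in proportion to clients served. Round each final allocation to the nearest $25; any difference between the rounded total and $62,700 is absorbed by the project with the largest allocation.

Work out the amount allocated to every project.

Harbor Corridor: $11,125 · Ashcroft Greenway: $11,300 · Granite Plaza: $9,275 · Valley Reservoir: $16,700 · Central Overpass: $14,300

First tranche $16,875 split equally: $3,375 each.
Remainder $45,825 by clients served (total 4,516): Harbor Corridor 7,742.35 → $7,750; Ashcroft Greenway 7,925.01 → $7,925; Granite Plaza 5,895.55 → $5,900; Valley Reservoir 13,333.49 → $13,325; Central Overpass 10,928.59 → $10,925.
Totals: Harbor Corridor $3,375 + $7,750 = $11,125; Ashcroft Greenway $3,375 + $7,925 = $11,300; Granite Plaza $3,375 + $5,900 = $9,275; Valley Reservoir $3,375 + $13,325 = $16,700; Central Overpass $3,375 + $10,925 = $14,300.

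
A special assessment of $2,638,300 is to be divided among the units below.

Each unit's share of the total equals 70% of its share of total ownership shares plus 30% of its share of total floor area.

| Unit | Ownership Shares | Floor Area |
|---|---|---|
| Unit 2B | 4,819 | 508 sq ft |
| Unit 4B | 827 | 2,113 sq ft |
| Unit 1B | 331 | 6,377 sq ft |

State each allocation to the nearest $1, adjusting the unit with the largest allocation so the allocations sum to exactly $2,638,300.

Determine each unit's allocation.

Unit 2B: $1,533,689 | Unit 4B: $441,397 | Unit 1B: $663,214

Totals — ownership shares 5,977, floor area 8,998.
Blended shares (70% ownership shares + 30% floor area): Unit 2B 0.5813; Unit 4B 0.1673; Unit 1B 0.2514.
Unrounded shares: Unit 2B 1,533,689.22; Unit 4B 441,397.08; Unit 1B 663,213.69.
Rounded to nearest $1: Unit 2B $1,533,689; Unit 4B $441,397; Unit 1B $663,214. Sum = $2,638,300.
Rounded total matches; no reconciliation needed.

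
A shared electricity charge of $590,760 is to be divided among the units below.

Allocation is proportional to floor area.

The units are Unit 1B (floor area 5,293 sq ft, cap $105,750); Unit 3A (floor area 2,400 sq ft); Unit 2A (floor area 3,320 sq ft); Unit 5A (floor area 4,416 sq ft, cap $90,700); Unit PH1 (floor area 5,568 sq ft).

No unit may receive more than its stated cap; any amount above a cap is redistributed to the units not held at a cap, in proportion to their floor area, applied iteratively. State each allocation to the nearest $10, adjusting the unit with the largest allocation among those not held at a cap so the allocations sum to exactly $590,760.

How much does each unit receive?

Unit 1B: $105,750 | Unit 3A: $83,840 | Unit 2A: $115,970 | Unit 5A: $90,700 | Unit PH1: $194,500

Total floor area = 20,997.
Unconstrained shares: Unit 1B 148,920.93; Unit 3A 67,525.08; Unit 2A 93,409.69; Unit 5A 124,246.14; Unit PH1 156,658.17.
Capped: Unit 1B ($105,750), Unit 5A ($90,700); balance $394,310 reallocated over remaining floor area 11,288.
Remaining shares: Unit 3A 83,836.29 → $83,840; Unit 2A 115,973.53 → $115,970; Unit PH1 194,500.18 → $194,500.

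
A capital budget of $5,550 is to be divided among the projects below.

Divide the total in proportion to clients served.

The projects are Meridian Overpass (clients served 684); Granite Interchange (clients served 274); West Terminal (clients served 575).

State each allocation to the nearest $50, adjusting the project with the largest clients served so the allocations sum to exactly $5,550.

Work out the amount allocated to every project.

Meridian Overpass: $2,450; Granite Interchange: $1,000; West Terminal: $2,100

Sum of clients served: 1,533.
Proportional shares: Meridian Overpass 684/1,533 × $5,550 = 2,476.32; Granite Interchange 274/1,533 × $5,550 = 991.98; West Terminal 575/1,533 × $5,550 = 2,081.70.
After rounding ($50): Meridian Overpass $2,500; Granite Interchange $1,000; West Terminal $2,100. Sum = $5,600.
Difference $5,550 − $5,600 = −$50 applied to largest clients served (Meridian Overpass): Meridian Overpass becomes $2,450.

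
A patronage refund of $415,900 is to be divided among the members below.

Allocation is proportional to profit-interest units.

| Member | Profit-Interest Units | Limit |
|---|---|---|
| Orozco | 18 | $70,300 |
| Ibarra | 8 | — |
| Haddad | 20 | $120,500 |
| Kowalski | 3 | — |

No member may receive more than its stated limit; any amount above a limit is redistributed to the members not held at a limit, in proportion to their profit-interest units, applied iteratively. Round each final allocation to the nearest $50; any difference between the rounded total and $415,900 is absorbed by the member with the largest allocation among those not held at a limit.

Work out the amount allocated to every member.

Orozco: $70,300; Ibarra: $163,700; Haddad: $120,500; Kowalski: $61,400

Profit-interest units total: 49.
Unconstrained shares: Orozco 152,779.59; Ibarra 67,902.04; Haddad 169,755.10; Kowalski 25,463.27.
Cap binds for Orozco ($70,300), Haddad ($120,500); residual $225,100 reallocated over remaining profit-interest units 11.
Shares after redistribution: Ibarra 163,709.09 → $163,700; Kowalski 61,390.91 → $61,400.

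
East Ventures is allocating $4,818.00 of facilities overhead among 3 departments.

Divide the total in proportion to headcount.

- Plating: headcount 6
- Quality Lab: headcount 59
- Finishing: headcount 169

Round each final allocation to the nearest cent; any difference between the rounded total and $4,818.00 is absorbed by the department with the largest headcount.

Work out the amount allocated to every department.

Plating: $123.54 | Quality Lab: $1,214.79 | Finishing: $3,479.67

Sum of headcount: 6 + 59 + 169 = 234.
Proportional shares: Plating 123.5385; Quality Lab 1,214.7949; Finishing 3,479.6667.
At nearest cent: Plating $123.54; Quality Lab $1,214.79; Finishing $3,479.67. Sum = $4,818.00.
Sum already equals the total — no adjustment.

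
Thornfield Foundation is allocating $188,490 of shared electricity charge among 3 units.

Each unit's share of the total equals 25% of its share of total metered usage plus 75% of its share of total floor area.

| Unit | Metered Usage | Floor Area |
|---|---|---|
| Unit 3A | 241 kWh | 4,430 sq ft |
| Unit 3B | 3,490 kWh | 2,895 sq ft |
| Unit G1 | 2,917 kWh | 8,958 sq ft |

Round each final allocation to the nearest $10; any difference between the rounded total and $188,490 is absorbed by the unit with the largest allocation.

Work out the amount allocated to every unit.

Unit 3A: $40,170; Unit 3B: $49,870; Unit G1: $98,450

Metered usage total 6,648; floor area total 16,283.
Composite weights (25% metered usage + 75% floor area): Unit 3A 0.2131; Unit 3B 0.2646; Unit G1 0.5223.
Pro-rata amounts: Unit 3A 40,169.11; Unit 3B 49,872.02; Unit G1 98,448.87.
At nearest $10: Unit 3A $40,170; Unit 3B $49,870; Unit G1 $98,450. Sum = $188,490.
Sum already equals the total — no adjustment.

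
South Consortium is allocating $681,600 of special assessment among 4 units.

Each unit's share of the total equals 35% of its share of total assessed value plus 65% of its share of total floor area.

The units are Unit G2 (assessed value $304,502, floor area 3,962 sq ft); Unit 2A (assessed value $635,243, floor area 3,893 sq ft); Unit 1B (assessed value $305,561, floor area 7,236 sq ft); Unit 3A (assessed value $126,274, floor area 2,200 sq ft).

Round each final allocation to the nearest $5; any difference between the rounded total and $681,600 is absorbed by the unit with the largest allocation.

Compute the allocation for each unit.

Assessed value total 1,371,580; floor area total 17,291.
Combined weights (35% assessed value + 65% floor area): Unit G2 0.2266; Unit 2A 0.3084; Unit 1B 0.3500; Unit 3A 0.1149.
Pro-rata amounts: Unit G2 154,478.93; Unit 2A 210,237.02; Unit 1B 238,551.44; Unit 3A 78,332.61.
After rounding ($5): Unit G2 $154,480; Unit 2A $210,235; Unit 1B $238,550; Unit 3A $78,335. Sum = $681,600.
Sum already equals the total — no adjustment.

Unit G2: $154,480 · Unit 2A: $210,235 · Unit 1B: $238,550 · Unit 3A: $78,335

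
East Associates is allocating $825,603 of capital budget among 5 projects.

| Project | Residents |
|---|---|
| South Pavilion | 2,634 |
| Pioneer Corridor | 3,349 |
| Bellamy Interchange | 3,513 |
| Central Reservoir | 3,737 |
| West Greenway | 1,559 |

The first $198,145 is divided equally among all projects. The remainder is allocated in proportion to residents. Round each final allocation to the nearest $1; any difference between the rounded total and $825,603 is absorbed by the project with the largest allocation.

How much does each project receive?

South Pavilion: $151,360 | Pioneer Corridor: $181,689 | Bellamy Interchange: $188,646 | Central Reservoir: $198,148 | West Greenway: $105,760

$198,145 shared equally gives $39,629 per project.
Remainder $627,458 by residents (total 14,792): South Pavilion 111,730.96 → $111,731; Pioneer Corridor 142,060.36 → $142,060; Bellamy Interchange 149,017.03 → $149,017; Central Reservoir 158,518.83 → $158,519; West Greenway 66,130.82 → $66,131.
Totals: South Pavilion $39,629 + $111,731 = $151,360; Pioneer Corridor $39,629 + $142,060 = $181,689; Bellamy Interchange $39,629 + $149,017 = $188,646; Central Reservoir $39,629 + $158,519 = $198,148; West Greenway $39,629 + $66,131 = $105,760.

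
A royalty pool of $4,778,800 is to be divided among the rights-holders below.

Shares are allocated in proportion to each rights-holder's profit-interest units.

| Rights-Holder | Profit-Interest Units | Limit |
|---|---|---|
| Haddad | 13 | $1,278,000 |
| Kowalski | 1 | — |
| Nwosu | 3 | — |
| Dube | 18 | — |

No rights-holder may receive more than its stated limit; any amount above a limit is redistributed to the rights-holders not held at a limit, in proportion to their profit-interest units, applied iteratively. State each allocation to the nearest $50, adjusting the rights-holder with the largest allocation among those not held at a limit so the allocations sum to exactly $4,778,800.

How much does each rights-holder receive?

Combined profit-interest units = 35.
Unconstrained shares: Haddad 1,774,982.86; Kowalski 136,537.14; Nwosu 409,611.43; Dube 2,457,668.57.
Held at cap: Haddad ($1,278,000); balance $3,500,800 reallocated over remaining profit-interest units 22.
Redistributed shares: Kowalski 159,127.27 → $159,150; Nwosu 477,381.82 → $477,400; Dube 2,864,290.91 → $2,864,300.
Rounding difference −$50 applied to Dube → $2,864,250.

Haddad: $1,278,000 | Kowalski: $159,150 | Nwosu: $477,400 | Dube: $2,864,250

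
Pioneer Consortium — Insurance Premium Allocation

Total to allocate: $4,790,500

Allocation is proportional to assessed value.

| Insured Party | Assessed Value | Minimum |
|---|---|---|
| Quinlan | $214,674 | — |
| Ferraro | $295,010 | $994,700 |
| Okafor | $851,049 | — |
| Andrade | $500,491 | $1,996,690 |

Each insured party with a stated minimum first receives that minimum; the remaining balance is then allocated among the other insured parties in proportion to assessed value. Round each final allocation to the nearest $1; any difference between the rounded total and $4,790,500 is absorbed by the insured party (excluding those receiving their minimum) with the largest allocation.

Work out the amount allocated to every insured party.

Quinlan: $362,404; Ferraro: $994,700; Okafor: $1,436,706; Andrade: $1,996,690

Fund the minimums — Ferraro $994,700; Andrade $1,996,690. Remaining pool $1,799,110.
Remaining pool split over remaining assessed value 1,065,723: Quinlan 362,403.87 → $362,404; Okafor 1,436,706.13 → $1,436,706.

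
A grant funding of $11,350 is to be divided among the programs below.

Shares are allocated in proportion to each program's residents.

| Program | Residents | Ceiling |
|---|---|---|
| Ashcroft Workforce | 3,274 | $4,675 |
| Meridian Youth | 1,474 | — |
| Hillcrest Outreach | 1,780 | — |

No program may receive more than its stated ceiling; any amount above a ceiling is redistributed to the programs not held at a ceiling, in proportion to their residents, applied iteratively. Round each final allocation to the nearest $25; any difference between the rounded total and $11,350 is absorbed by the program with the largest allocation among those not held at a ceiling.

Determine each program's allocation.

Combined residents = 6,528.
Pro-rata shares before constraints: Ashcroft Workforce 5,692.39; Meridian Youth 2,562.79; Hillcrest Outreach 3,094.82.
Held at cap: Ashcroft Workforce ($4,675); balance $6,675 reallocated over remaining residents 3,254.
Shares after redistribution: Meridian Youth 3,023.65 → $3,025; Hillcrest Outreach 3,651.35 → $3,650.

Ashcroft Workforce: $4,675 · Meridian Youth: $3,025 · Hillcrest Outreach: $3,650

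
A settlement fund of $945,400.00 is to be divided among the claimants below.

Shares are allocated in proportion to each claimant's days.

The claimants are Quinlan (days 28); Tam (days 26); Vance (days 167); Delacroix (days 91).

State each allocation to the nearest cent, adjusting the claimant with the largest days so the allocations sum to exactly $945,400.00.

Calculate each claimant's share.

Quinlan: $84,843.59 · Tam: $78,783.33 · Vance: $506,031.41 · Delacroix: $275,741.67

Total days = 28 + 26 + 167 + 91 = 312.
Pro-rata amounts: Quinlan 84,843.5897; Tam 78,783.3333; Vance 506,031.4103; Delacroix 275,741.6667.
After rounding (cent): Quinlan $84,843.59; Tam $78,783.33; Vance $506,031.41; Delacroix $275,741.67. Sum = $945,400.00.
Sum already equals the total — no adjustment.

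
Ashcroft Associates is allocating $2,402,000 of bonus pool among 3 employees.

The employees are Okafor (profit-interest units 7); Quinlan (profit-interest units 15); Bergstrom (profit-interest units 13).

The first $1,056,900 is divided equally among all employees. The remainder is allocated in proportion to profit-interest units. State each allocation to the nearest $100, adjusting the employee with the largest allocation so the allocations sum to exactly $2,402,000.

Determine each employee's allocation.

Okafor: $621,300; Quinlan: $928,800; Bergstrom: $851,900

$1,056,900 shared equally gives $352,300 per employee.
Remainder $1,345,100 by profit-interest units (total 35): Okafor 269,020.00 → $269,000; Quinlan 576,471.43 → $576,500; Bergstrom 499,608.57 → $499,600.
Totals: Okafor $352,300 + $269,000 = $621,300; Quinlan $352,300 + $576,500 = $928,800; Bergstrom $352,300 + $499,600 = $851,900.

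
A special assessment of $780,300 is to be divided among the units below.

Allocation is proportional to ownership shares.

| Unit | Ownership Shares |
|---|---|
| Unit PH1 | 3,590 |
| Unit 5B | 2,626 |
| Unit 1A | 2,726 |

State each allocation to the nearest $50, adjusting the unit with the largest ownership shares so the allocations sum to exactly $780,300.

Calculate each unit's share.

Combined ownership shares = 3,590 + 2,626 + 2,726 = 8,942.
Raw shares: Unit PH1 313,271.86; Unit 5B 229,150.95; Unit 1A 237,877.19.
After rounding ($50): Unit PH1 $313,250; Unit 5B $229,150; Unit 1A $237,900. Sum = $780,300.
Sum already equals the total — no adjustment.

Unit PH1: $313,250 | Unit 5B: $229,150 | Unit 1A: $237,900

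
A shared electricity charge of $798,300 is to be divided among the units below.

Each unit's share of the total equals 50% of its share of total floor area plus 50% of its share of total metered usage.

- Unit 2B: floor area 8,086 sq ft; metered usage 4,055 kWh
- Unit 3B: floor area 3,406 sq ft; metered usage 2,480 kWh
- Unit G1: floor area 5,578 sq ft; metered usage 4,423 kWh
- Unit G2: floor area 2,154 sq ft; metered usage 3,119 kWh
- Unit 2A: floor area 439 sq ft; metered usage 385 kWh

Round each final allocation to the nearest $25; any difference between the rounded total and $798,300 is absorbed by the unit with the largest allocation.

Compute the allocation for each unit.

Unit 2B: $276,075 · Unit 3B: $137,600 · Unit G1: $235,300 · Unit G2: $129,800 · Unit 2A: $19,525

Totals — floor area 19,663, metered usage 14,462.
Combined weights (50% floor area + 50% metered usage): Unit 2B 0.3458; Unit 3B 0.1724; Unit G1 0.2948; Unit G2 0.1626; Unit 2A 0.0245.
Proportional shares: Unit 2B 276,059.80; Unit 3B 137,588.05; Unit G1 235,305.31; Unit G2 129,809.37; Unit 2A 19,537.47.
Rounded to nearest $25: Unit 2B $276,050; Unit 3B $137,600; Unit G1 $235,300; Unit G2 $129,800; Unit 2A $19,525. Sum = $798,275.
Difference $798,300 − $798,275 = +$25 applied to largest allocation (Unit 2B): Unit 2B becomes $276,075.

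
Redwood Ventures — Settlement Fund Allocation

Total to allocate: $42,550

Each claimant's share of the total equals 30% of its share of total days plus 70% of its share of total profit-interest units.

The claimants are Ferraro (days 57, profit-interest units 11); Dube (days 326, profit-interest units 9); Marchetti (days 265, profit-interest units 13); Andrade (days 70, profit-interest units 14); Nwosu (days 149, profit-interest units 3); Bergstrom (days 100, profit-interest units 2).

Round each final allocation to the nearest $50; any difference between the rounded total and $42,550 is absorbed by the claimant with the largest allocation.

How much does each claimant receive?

Ferraro: $7,050 | Dube: $9,450 | Marchetti: $10,950 | Andrade: $8,950 | Nwosu: $3,700 | Bergstrom: $2,450

Totals — days 967, profit-interest units 52.
Combined weights (30% days + 70% profit-interest units): Ferraro 0.1658; Dube 0.2223; Marchetti 0.2572; Andrade 0.2102; Nwosu 0.0866; Bergstrom 0.0579.
Raw shares: Ferraro 7,053.11; Dube 9,458.50; Marchetti 10,944.41; Andrade 8,943.08; Nwosu 3,685.26; Bergstrom 2,465.64.
Rounded to nearest $50: Ferraro $7,050; Dube $9,450; Marchetti $10,950; Andrade $8,950; Nwosu $3,700; Bergstrom $2,450. Sum = $42,550.
No rounding difference to absorb.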